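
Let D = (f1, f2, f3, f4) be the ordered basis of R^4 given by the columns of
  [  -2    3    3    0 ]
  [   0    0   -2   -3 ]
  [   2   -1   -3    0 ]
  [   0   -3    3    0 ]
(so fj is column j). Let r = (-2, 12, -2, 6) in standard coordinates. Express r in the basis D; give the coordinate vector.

(-2, -2, 0, -4)

Write r = c_1 f1 + ... + c_4 f4 and solve for the c_i.
Gaussian elimination on [M | r] yields c = (-2, -2, 0, -4).
Check: -2f1 - 2f2 + 0·f3 - 4f4 = (-2, 12, -2, 6).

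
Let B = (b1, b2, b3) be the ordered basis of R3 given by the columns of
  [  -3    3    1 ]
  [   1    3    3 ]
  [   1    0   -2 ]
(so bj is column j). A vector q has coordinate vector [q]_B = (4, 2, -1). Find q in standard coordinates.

(-7, 7, 6)

The coordinates say q = 4b1 + 2b2 - b3; adding the scaled basis vectors gives (-7, 7, 6).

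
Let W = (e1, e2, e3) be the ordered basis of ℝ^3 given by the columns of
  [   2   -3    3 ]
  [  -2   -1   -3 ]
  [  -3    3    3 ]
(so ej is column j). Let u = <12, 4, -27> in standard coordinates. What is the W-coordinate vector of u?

[u]_W is the unique c with M c = u, where M has columns e1, ..., e3.
Solving this 3x3 system gives c = (3, -4, -2).
Check: 3e1 - 4e2 - 2e3 = <12, 4, -27>.

<3, -4, -2>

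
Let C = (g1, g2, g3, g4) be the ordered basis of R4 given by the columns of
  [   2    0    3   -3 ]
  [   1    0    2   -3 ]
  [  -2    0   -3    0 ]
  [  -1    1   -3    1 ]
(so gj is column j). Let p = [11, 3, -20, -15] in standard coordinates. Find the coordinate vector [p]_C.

We seek scalars with c_1 g1 + ... + c_4 g4 = p; equivalently solve M c = p where the columns of M are g1, ..., g4.
Gaussian elimination on [M | p] yields c = (4, -2, 4, 3).
Check: 4g1 - 2g2 + 4g3 + 3g4 = [11, 3, -20, -15].

[4, -2, 4, 3]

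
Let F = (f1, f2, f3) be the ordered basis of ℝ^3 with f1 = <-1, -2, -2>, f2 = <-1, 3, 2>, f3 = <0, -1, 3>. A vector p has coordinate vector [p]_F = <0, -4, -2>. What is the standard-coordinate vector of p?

p = M [p]_F, where M has columns f1, ..., f3.
Carrying out the matrix-vector product, p = <4, -10, -14>.

<4, -10, -14>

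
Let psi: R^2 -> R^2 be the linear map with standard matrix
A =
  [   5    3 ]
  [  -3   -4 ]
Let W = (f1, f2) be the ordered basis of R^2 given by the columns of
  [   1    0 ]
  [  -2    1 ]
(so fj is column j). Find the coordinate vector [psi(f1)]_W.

[-1, 3]

Column 1 of [psi]_W is the W-coordinate vector of psi(f1).
In standard coordinates psi(f1) = A f1 = [-1, 5].
Converting to W: [-1, 5] = -f1 + 3f2, so the coordinate vector is [-1, 3].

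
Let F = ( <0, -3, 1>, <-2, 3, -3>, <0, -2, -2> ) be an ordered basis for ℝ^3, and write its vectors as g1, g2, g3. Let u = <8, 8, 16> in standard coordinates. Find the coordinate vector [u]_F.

<-4, -4, -4>

We seek scalars with c_1 g1 + ... + c_3 g3 = u; equivalently solve M c = u where the columns of M are g1, ..., g3.
Row-reducing the augmented matrix [M | u] gives c = (-4, -4, -4).
Check: -4g1 - 4g2 - 4g3 = <8, 8, 16>.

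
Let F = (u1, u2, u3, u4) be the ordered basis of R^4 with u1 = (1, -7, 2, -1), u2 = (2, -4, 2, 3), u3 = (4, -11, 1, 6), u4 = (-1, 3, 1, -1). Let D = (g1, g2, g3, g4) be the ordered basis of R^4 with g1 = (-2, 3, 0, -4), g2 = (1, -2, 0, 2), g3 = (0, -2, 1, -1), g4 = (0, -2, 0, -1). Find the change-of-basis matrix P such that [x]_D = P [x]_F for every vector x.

[[-1, -2, -1, 1], [-1, -2, 2, 1], [2, 2, 1, 1], [1, -1, 1, -2]]

Let M have columns uj and N have columns gj. Then for every x, N [x]_D = x = M [x]_F, so P = N^(-1) M.
Since det N = -1, N^(-1) has integer entries; multiplying gives P = [[-1, -2, -1, 1], [-1, -2, 2, 1], [2, 2, 1, 1], [1, -1, 1, -2]].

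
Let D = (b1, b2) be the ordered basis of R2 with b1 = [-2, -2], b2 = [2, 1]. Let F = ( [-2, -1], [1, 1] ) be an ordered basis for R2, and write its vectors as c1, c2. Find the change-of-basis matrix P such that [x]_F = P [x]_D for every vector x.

Take x = bj: its D-coordinates are the j-th standard unit vector, so P e_j — column j of P — equals [bj]_F.
b1 = 0·c1 - 2c2, giving column 1 = [0, -2]; repeating for each j gives P = [[0, -1], [-2, 0]].

[[0, -1], [-2, 0]]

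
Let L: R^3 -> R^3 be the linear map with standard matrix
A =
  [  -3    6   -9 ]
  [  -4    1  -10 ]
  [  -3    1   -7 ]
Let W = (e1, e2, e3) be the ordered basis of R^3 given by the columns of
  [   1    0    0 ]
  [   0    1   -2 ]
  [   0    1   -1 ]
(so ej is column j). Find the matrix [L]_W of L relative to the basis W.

With P the matrix whose columns are e1, ..., e3, [L]_W = P^(-1) A P.
Column by column: L(e1) = A e1 = [-3, -4, -3]; its W-coordinates [-3, -2, 1] give column 1.
Continuing for each basis vector yields [L]_W = [[-3, -3, -3], [-2, -3, 2], [1, 3, -3]].

[[-3, -3, -3], [-2, -3, 2], [1, 3, -3]]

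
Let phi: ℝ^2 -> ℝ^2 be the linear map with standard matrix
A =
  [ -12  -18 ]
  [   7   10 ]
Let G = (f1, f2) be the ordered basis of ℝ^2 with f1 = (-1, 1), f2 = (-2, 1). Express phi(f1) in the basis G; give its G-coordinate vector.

Compute phi(f1) = A f1 = (-6, 3) in standard coordinates.
Then write this in G-coordinates: solve for y in y_1 f1 + y_2 f2 = (-6, 3).
This gives y = (0, 3), which is column 1 of [phi]_G.

(0, 3)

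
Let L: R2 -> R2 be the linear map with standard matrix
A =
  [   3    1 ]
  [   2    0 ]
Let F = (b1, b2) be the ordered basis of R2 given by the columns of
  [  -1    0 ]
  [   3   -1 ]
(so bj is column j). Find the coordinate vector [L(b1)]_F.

Compute L(b1) = A b1 = <0, -2> in standard coordinates.
Then write this in F-coordinates: solve for y in y_1 b1 + y_2 b2 = <0, -2>.
This gives y = <0, 2>, which is column 1 of [L]_F.

<0, 2>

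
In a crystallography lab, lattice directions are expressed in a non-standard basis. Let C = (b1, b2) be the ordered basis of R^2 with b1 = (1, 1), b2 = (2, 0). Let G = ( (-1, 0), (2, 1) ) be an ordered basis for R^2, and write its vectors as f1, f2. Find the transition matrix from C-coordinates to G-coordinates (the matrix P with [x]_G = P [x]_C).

[[1, -2], [1, 0]]

Column j of P is [bj]_G, since P maps C-coordinates to G-coordinates.
Expressing b1 in G: b1 = f1 + f2, so column 1 of P is (1, 1).
Doing the same for each bj gives P = [[1, -2], [1, 0]].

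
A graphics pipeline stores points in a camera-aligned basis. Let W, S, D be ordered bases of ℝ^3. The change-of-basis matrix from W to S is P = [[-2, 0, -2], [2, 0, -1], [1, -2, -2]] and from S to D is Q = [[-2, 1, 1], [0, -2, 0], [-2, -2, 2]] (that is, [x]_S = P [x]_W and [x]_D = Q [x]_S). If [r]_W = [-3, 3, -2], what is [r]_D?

[-29, 8, -22]

Apply P to get S-coordinates [10, -4, -5], then Q to get D-coordinates.
The result is [r]_D = [-29, 8, -22].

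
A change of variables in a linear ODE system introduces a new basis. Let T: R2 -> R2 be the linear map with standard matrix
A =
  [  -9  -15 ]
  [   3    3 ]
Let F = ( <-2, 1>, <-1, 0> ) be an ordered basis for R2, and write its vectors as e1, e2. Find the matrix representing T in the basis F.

With P the matrix whose columns are e1, e2, [T]_F = P^(-1) A P.
Column by column: T(e1) = A e1 = <3, -3>; its F-coordinates <-3, 3> give column 1.
Continuing for each basis vector yields [T]_F = [[-3, -3], [3, -3]].

[[-3, -3], [3, -3]]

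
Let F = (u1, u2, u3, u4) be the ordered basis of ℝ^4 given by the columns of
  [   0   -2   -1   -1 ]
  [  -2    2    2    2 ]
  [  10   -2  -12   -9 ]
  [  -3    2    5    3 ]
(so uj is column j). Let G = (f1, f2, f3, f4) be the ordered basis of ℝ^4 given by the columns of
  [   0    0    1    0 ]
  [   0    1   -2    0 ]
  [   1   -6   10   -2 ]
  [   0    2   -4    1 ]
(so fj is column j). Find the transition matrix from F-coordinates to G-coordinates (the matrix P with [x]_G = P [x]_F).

Let M have columns uj and N have columns fj. Then for every x, N [x]_G = x = M [x]_F, so P = N^(-1) M.
Since det N = -1, N^(-1) has integer entries; multiplying gives P = [[0, 2, 0, -1], [-2, -2, 0, 0], [0, -2, -1, -1], [1, -2, 1, -1]].

[[0, 2, 0, -1], [-2, -2, 0, 0], [0, -2, -1, -1], [1, -2, 1, -1]]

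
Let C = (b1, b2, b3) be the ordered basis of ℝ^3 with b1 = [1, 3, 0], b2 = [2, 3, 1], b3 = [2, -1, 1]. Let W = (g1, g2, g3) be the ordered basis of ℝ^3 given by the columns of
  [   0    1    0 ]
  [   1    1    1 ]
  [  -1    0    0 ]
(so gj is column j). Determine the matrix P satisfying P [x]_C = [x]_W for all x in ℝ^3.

Take x = bj: its C-coordinates are the j-th standard unit vector, so P e_j — column j of P — equals [bj]_W.
b1 = 0·g1 + g2 + 2g3, giving column 1 = [0, 1, 2]; repeating for each j gives P = [[0, -1, -1], [1, 2, 2], [2, 2, -2]].

[[0, -1, -1], [1, 2, 2], [2, 2, -2]]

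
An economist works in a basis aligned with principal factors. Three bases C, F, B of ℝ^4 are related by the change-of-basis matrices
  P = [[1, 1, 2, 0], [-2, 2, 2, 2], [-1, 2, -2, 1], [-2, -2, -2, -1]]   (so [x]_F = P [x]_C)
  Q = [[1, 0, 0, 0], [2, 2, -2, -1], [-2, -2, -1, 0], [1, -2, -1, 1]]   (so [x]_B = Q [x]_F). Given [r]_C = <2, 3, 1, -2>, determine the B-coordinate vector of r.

Apply P to get F-coordinates <7, 0, 0, -10>, then Q to get B-coordinates.
The result is [r]_B = <7, 24, -14, -3>.

<7, 24, -14, -3>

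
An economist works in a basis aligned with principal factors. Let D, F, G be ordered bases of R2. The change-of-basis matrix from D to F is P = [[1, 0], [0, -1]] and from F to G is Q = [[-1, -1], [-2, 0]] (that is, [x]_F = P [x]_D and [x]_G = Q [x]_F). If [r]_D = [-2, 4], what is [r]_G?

[6, 4]

Composing the changes, [r]_G = Q P [r]_D.
Q P = [[-1, 1], [-2, 0]]; applying this to [-2, 4] gives [6, 4].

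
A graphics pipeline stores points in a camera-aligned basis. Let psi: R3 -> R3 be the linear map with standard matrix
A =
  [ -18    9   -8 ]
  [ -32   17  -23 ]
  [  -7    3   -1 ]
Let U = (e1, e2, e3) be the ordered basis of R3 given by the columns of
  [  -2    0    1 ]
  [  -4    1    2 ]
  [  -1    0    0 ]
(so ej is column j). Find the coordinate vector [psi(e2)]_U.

(-3, -1, 3)

Compute psi(e2) = A e2 = (9, 17, 3) in standard coordinates.
Then write this in U-coordinates: solve for y in y_1 e1 + ... + y_3 e3 = (9, 17, 3).
This gives y = (-3, -1, 3), which is column 2 of [psi]_U.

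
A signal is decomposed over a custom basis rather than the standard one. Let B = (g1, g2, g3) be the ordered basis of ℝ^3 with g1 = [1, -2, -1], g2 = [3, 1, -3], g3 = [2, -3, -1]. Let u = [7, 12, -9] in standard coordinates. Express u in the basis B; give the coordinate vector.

[-1, 4, -2]

Write u = c_1 g1 + ... + c_3 g3 and solve for the c_i.
Row-reducing the augmented matrix [M | u] gives c = (-1, 4, -2).
Check: -g1 + 4g2 - 2g3 = [7, 12, -9].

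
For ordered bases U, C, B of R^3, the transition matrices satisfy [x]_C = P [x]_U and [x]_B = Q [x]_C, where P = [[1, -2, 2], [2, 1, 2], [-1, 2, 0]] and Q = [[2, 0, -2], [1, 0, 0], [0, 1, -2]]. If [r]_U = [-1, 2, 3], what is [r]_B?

Apply P to get C-coordinates [1, 6, 5], then Q to get B-coordinates.
The result is [r]_B = [-8, 1, -4].

[-8, 1, -4]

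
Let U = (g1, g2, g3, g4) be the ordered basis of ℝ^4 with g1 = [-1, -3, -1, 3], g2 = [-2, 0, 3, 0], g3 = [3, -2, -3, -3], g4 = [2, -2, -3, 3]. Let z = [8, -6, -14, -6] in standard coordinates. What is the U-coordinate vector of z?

[2, -4, 2, -2]

Write z = c_1 g1 + ... + c_4 g4 and solve for the c_i.
Row-reducing the augmented matrix [M | z] gives c = (2, -4, 2, -2).
Check: 2g1 - 4g2 + 2g3 - 2g4 = [8, -6, -14, -6].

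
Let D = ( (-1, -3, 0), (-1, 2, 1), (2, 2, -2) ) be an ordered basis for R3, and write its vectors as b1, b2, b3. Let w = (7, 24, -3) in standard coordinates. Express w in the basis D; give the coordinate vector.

Write w = c_1 b1 + ... + c_3 b3 and solve for the c_i.
Solving this 3x3 system gives c = (-4, 3, 3).
Check: -4b1 + 3b2 + 3b3 = (7, 24, -3).

(-4, 3, 3)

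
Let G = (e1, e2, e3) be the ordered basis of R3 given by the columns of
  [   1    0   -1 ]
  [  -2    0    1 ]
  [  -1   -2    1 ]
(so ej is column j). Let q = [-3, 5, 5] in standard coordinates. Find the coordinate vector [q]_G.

We seek scalars with c_1 e1 + ... + c_3 e3 = q; equivalently solve M c = q where the columns of M are e1, ..., e3.
Solving this 3x3 system gives c = (-2, -1, 1).
Check: -2e1 - e2 + e3 = [-3, 5, 5].

[-2, -1, 1]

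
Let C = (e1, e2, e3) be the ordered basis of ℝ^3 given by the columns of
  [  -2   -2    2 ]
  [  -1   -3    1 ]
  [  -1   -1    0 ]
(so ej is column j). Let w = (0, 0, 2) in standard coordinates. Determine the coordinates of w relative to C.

(-2, 0, -2)

[w]_C is the unique c with M c = w, where M has columns e1, ..., e3.
Gaussian elimination on [M | w] yields c = (-2, 0, -2).
Check: -2e1 + 0·e2 - 2e3 = (0, 0, 2).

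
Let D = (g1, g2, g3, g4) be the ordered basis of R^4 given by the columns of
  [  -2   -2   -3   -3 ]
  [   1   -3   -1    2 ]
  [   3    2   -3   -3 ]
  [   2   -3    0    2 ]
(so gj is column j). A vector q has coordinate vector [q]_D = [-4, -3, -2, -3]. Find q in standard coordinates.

The coordinates say q = -4g1 - 3g2 - 2g3 - 3g4; adding the scaled basis vectors gives [29, 1, -3, -5].

[29, 1, -3, -5]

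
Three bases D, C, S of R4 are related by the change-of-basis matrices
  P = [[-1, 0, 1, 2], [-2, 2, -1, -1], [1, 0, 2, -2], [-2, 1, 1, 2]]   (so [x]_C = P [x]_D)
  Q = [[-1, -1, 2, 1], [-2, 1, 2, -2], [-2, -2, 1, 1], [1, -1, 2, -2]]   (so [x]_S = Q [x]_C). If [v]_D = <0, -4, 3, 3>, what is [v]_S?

Composing the changes, [v]_S = Q P [v]_D.
Q P = [[3, -1, 5, -3], [6, 0, -1, -13], [5, -3, 3, -2], [7, -4, 4, -5]]; applying this to <0, -4, 3, 3> gives <10, -42, 15, 13>.

<10, -42, 15, 13>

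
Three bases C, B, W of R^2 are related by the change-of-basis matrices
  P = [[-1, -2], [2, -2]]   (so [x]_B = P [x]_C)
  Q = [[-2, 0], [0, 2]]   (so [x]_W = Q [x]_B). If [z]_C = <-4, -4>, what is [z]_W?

<-24, 0>

Apply P to get B-coordinates <12, 0>, then Q to get W-coordinates.
The result is [z]_W = <-24, 0>.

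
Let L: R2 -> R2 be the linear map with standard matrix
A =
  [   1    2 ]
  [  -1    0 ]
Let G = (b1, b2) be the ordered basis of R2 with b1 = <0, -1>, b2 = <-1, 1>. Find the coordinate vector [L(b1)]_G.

<2, 2>

Column 1 of [L]_G is the G-coordinate vector of L(b1).
In standard coordinates L(b1) = A b1 = <-2, 0>.
Converting to G: <-2, 0> = 2b1 + 2b2, so the coordinate vector is <2, 2>.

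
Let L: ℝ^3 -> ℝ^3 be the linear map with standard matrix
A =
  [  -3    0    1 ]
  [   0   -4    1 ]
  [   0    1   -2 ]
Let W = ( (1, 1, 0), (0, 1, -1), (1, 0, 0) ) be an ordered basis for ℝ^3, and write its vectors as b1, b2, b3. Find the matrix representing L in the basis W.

The j-th column of [L]_W is [L(bj)]_W.
L(b1) = A b1 = (-3, -4, 1) = -3b1 - b2 + 0·b3, so column 1 is (-3, -1, 0).
Repeating for b2, b3 and assembling the columns gives [[-3, -2, 0], [-1, -3, 0], [0, 1, -3]].

[[-3, -2, 0], [-1, -3, 0], [0, 1, -3]]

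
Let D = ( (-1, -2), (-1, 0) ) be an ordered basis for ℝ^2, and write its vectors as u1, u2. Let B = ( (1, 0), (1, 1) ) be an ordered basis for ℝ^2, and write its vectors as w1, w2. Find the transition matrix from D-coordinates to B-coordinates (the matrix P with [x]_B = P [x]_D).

[[1, -1], [-2, 0]]

Column j of P is [uj]_B, since P maps D-coordinates to B-coordinates.
Expressing u1 in B: u1 = w1 - 2w2, so column 1 of P is (1, -2).
Doing the same for each uj gives P = [[1, -1], [-2, 0]].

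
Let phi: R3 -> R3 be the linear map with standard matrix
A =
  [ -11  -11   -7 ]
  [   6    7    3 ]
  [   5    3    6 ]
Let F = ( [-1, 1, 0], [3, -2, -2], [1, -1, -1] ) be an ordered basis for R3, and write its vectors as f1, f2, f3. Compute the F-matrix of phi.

With P the matrix whose columns are f1, ..., f3, [phi]_F = P^(-1) A P.
Column by column: phi(f1) = A f1 = [0, 1, -2]; its F-coordinates [3, 1, 0] give column 1.
Continuing for each basis vector yields [phi]_F = [[3, 1, 0], [1, 1, 3], [0, 1, -2]].

[[3, 1, 0], [1, 1, 3], [0, 1, -2]]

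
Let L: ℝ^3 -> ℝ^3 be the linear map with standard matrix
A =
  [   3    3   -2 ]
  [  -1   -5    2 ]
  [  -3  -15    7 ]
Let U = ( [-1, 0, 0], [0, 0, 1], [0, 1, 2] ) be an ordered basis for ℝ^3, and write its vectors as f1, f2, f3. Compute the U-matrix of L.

[[3, 2, 1], [1, 3, 1], [1, 2, -1]]

The j-th column of [L]_U is [L(fj)]_U.
L(f1) = A f1 = [-3, 1, 3] = 3f1 + f2 + f3, so column 1 is [3, 1, 1].
Repeating for f2, f3 and assembling the columns gives [[3, 2, 1], [1, 3, 1], [1, 2, -1]].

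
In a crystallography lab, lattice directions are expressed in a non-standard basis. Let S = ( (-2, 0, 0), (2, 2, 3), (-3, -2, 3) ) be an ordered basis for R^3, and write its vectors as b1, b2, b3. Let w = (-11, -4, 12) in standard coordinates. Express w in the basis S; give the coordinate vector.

(2, 1, 3)

Write w = c_1 b1 + ... + c_3 b3 and solve for the c_i.
Row-reducing the augmented matrix [M | w] gives c = (2, 1, 3).
Check: 2b1 + b2 + 3b3 = (-11, -4, 12).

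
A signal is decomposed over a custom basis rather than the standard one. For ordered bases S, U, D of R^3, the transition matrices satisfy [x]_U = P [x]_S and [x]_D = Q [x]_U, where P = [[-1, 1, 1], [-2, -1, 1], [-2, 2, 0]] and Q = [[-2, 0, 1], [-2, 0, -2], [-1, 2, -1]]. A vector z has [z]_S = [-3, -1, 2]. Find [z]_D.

[-4, -16, 10]

Apply P to get U-coordinates [4, 9, 4], then Q to get D-coordinates.
The result is [z]_D = [-4, -16, 10].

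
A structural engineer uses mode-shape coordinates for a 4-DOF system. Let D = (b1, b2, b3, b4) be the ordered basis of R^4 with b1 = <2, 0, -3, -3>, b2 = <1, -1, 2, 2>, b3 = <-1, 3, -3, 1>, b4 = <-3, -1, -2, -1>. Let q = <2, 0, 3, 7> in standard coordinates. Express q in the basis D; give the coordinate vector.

[q]_D is the unique c with M c = q, where M has columns b1, ..., b4.
Gaussian elimination on [M | q] yields c = (0, 3, 1, 0).
Check: 0·b1 + 3b2 + b3 + 0·b4 = <2, 0, 3, 7>.

<0, 3, 1, 0>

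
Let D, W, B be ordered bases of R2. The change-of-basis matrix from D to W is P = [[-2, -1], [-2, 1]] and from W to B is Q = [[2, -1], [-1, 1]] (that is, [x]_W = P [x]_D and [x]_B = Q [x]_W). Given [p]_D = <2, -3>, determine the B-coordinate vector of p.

<5, -6>

First [p]_W = P [p]_D = <-1, -7>.
Then [p]_B = Q [p]_W = <5, -6>.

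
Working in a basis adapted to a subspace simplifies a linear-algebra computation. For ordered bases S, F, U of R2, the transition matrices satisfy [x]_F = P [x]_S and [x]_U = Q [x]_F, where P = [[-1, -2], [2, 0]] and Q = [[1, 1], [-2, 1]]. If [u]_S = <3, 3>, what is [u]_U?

Composing the changes, [u]_U = Q P [u]_S.
Q P = [[1, -2], [4, 4]]; applying this to <3, 3> gives <-3, 24>.

<-3, 24>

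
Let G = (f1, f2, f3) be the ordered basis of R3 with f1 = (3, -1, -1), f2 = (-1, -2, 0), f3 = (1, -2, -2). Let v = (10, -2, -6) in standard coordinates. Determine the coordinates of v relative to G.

(2, -2, 2)

[v]_G is the unique c with M c = v, where M has columns f1, ..., f3.
Gaussian elimination on [M | v] yields c = (2, -2, 2).
Check: 2f1 - 2f2 + 2f3 = (10, -2, -6).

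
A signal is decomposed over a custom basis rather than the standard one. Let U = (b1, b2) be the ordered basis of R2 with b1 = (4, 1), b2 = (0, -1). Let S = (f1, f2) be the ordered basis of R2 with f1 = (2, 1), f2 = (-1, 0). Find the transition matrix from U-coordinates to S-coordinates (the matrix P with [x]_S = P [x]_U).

Column j of P is [bj]_S, since P maps U-coordinates to S-coordinates.
Expressing b1 in S: b1 = f1 - 2f2, so column 1 of P is (1, -2).
Doing the same for each bj gives P = [[1, -1], [-2, -2]].

[[1, -1], [-2, -2]]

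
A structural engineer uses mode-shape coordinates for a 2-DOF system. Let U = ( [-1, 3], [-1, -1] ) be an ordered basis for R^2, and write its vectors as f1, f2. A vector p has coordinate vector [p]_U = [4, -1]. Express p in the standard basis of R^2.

The coordinates say p = 4f1 - f2; adding the scaled basis vectors gives [-3, 13].

[-3, 13]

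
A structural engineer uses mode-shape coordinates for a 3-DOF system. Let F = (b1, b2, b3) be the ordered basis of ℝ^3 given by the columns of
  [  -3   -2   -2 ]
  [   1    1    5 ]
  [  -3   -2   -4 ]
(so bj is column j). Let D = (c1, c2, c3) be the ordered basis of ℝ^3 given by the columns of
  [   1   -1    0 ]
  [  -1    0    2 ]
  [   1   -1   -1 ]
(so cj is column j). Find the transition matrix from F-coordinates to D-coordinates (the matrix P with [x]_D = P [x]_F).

[[-1, -1, -1], [2, 1, 1], [0, 0, 2]]

Take x = bj: its F-coordinates are the j-th standard unit vector, so P e_j — column j of P — equals [bj]_D.
b1 = -c1 + 2c2 + 0·c3, giving column 1 = [-1, 2, 0]; repeating for each j gives P = [[-1, -1, -1], [2, 1, 1], [0, 0, 2]].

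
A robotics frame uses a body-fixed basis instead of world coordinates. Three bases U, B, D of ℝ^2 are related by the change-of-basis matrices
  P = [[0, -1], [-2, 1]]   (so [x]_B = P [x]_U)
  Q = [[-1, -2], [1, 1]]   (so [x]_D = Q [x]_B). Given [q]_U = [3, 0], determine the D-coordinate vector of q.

First [q]_B = P [q]_U = [0, -6].
Then [q]_D = Q [q]_B = [12, -6].

[12, -6]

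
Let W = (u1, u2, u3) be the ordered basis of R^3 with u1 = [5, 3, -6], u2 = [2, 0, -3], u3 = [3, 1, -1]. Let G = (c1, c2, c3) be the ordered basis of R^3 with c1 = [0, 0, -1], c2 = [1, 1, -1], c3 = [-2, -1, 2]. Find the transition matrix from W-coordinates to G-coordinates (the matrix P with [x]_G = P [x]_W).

[[1, 1, -2], [1, -2, -1], [-2, -2, -2]]

Column j of P is [uj]_G, since P maps W-coordinates to G-coordinates.
Expressing u1 in G: u1 = c1 + c2 - 2c3, so column 1 of P is [1, 1, -2].
Doing the same for each uj gives P = [[1, 1, -2], [1, -2, -1], [-2, -2, -2]].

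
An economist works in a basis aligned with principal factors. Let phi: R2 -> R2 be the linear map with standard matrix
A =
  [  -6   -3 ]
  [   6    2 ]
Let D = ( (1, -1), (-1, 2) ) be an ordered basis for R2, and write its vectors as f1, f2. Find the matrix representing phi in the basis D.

[[-2, -2], [1, -2]]

Let P have columns f1, f2. Then [phi]_D = P^(-1) A P.
Here det P = 1, so P^(-1) is integer; computing A P first and then P^(-1)(A P) gives [[-2, -2], [1, -2]].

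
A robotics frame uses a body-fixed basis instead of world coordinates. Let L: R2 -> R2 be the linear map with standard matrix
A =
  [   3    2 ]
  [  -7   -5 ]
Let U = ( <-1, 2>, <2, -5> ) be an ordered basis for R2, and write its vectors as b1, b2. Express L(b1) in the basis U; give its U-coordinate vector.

<1, 1>

Compute L(b1) = A b1 = <1, -3> in standard coordinates.
Then write this in U-coordinates: solve for y in y_1 b1 + y_2 b2 = <1, -3>.
This gives y = <1, 1>, which is column 1 of [L]_U.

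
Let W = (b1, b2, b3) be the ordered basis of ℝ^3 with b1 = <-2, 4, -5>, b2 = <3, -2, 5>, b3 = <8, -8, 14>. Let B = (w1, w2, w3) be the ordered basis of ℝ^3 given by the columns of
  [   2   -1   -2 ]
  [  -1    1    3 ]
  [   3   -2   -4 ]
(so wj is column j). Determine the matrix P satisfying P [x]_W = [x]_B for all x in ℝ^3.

Take x = bj: its W-coordinates are the j-th standard unit vector, so P e_j — column j of P — equals [bj]_B.
b1 = w1 + 2w2 + w3, giving column 1 = <1, 2, 1>; repeating for each j gives P = [[1, 1, 2], [2, -1, 0], [1, 0, -2]].

[[1, 1, 2], [2, -1, 0], [1, 0, -2]]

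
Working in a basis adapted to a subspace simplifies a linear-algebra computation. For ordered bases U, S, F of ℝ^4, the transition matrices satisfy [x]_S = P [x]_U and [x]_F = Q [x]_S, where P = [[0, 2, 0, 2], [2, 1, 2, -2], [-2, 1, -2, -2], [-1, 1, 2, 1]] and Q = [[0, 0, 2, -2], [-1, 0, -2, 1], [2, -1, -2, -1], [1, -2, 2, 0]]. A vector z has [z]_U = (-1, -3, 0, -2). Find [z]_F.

First [z]_S = P [z]_U = (-10, -1, 3, -4).
Then [z]_F = Q [z]_S = (14, 0, -21, -2).

(14, 0, -21, -2)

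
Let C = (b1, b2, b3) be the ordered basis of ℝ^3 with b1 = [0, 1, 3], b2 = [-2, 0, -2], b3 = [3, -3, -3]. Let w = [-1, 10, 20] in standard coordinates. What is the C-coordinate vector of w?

[w]_C is the unique c with M c = w, where M has columns b1, ..., b3.
Solving this 3x3 system gives c = (1, -4, -3).
Check: b1 - 4b2 - 3b3 = [-1, 10, 20].

[1, -4, -3]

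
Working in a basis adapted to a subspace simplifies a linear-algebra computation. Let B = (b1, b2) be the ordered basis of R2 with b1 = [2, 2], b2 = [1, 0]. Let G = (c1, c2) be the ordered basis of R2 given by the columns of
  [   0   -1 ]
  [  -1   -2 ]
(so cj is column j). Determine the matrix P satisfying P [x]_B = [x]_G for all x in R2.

[[2, 2], [-2, -1]]

Take x = bj: its B-coordinates are the j-th standard unit vector, so P e_j — column j of P — equals [bj]_G.
b1 = 2c1 - 2c2, giving column 1 = [2, -2]; repeating for each j gives P = [[2, 2], [-2, -1]].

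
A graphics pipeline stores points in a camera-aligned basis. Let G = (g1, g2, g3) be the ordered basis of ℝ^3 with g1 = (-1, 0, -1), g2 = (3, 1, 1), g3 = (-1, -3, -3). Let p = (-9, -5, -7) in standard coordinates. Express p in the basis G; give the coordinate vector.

(2, -2, 1)

[p]_G is the unique c with M c = p, where M has columns g1, ..., g3.
Row-reducing the augmented matrix [M | p] gives c = (2, -2, 1).
Check: 2g1 - 2g2 + g3 = (-9, -5, -7).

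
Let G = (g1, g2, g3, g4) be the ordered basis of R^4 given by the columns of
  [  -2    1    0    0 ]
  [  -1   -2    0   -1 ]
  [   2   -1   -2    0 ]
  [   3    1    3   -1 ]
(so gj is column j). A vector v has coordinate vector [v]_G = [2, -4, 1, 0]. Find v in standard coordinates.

v = M [v]_G, where M has columns g1, ..., g4.
Carrying out the matrix-vector product, v = [-8, 6, 6, 5].

[-8, 6, 6, 5]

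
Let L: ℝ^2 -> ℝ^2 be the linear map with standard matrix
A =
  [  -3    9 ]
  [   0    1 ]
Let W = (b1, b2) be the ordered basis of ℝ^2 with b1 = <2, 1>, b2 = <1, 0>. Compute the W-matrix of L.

[[1, 0], [1, -3]]

Let P have columns b1, b2. Then [L]_W = P^(-1) A P.
Here det P = -1, so P^(-1) is integer; computing A P first and then P^(-1)(A P) gives [[1, 0], [1, -3]].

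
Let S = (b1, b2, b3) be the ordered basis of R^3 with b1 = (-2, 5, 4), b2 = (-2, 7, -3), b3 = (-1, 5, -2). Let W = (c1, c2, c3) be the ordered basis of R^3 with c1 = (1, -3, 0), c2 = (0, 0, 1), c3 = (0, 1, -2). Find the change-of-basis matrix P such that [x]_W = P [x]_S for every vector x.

[[-2, -2, -1], [2, -1, 2], [-1, 1, 2]]

Take x = bj: its S-coordinates are the j-th standard unit vector, so P e_j — column j of P — equals [bj]_W.
b1 = -2c1 + 2c2 - c3, giving column 1 = (-2, 2, -1); repeating for each j gives P = [[-2, -2, -1], [2, -1, 2], [-1, 1, 2]].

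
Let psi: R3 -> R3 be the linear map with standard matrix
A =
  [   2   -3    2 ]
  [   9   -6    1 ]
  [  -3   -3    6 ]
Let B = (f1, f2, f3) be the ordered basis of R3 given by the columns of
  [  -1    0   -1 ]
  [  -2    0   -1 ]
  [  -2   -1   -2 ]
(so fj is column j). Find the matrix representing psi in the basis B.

Let P have columns f1, ..., f3. Then [psi]_B = P^(-1) A P.
Here det P = -1, so P^(-1) is integer; computing A P first and then P^(-1)(A P) gives [[-1, -1, 2], [3, 2, 0], [1, 3, 1]].

[[-1, -1, 2], [3, 2, 0], [1, 3, 1]]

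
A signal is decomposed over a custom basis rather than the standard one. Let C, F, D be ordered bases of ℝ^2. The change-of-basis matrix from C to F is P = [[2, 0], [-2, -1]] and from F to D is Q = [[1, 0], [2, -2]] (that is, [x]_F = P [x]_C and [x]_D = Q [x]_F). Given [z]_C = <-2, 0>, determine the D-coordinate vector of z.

<-4, -16>

First [z]_F = P [z]_C = <-4, 4>.
Then [z]_D = Q [z]_F = <-4, -16>.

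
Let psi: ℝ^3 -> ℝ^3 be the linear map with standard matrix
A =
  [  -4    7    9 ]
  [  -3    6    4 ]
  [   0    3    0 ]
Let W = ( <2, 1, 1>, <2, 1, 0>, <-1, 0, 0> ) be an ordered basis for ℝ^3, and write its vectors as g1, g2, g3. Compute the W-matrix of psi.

With P the matrix whose columns are g1, ..., g3, [psi]_W = P^(-1) A P.
Column by column: psi(g1) = A g1 = <8, 4, 3>; its W-coordinates <3, 1, 0> give column 1.
Continuing for each basis vector yields [psi]_W = [[3, 3, 0], [1, -3, 3], [0, 1, 2]].

[[3, 3, 0], [1, -3, 3], [0, 1, 2]]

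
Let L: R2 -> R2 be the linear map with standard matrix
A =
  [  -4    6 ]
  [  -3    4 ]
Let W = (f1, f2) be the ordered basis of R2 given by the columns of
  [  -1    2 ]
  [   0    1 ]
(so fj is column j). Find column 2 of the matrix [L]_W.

[-2, -2]

Column 2 of [L]_W is the W-coordinate vector of L(f2).
In standard coordinates L(f2) = A f2 = [-2, -2].
Converting to W: [-2, -2] = -2f1 - 2f2, so the coordinate vector is [-2, -2].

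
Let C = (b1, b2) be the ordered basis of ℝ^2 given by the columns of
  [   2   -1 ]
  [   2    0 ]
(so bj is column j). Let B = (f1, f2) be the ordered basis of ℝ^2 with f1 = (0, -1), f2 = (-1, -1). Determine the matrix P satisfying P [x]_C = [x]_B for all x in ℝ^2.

Take x = bj: its C-coordinates are the j-th standard unit vector, so P e_j — column j of P — equals [bj]_B.
b1 = 0·f1 - 2f2, giving column 1 = (0, -2); repeating for each j gives P = [[0, -1], [-2, 1]].

[[0, -1], [-2, 1]]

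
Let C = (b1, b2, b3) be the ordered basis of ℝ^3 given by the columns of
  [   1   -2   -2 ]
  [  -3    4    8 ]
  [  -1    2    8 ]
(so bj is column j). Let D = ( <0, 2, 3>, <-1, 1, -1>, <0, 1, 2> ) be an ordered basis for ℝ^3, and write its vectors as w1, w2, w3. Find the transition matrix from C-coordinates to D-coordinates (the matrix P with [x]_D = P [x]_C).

[[-2, 0, 2], [-1, 2, 2], [2, 2, 2]]

Column j of P is [bj]_D, since P maps C-coordinates to D-coordinates.
Expressing b1 in D: b1 = -2w1 - w2 + 2w3, so column 1 of P is <-2, -1, 2>.
Doing the same for each bj gives P = [[-2, 0, 2], [-1, 2, 2], [2, 2, 2]].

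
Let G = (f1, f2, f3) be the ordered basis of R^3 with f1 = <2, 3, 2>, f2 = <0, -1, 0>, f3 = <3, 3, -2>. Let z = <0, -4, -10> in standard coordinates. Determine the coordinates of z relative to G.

Write z = c_1 f1 + ... + c_3 f3 and solve for the c_i.
Solving this 3x3 system gives c = (-3, 1, 2).
Check: -3f1 + f2 + 2f3 = <0, -4, -10>.

<-3, 1, 2>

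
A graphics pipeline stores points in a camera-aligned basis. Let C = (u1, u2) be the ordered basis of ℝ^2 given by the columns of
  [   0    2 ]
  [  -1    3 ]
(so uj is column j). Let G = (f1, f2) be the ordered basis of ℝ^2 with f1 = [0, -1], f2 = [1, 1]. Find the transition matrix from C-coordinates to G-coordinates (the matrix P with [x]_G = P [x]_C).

[[1, -1], [0, 2]]

Column j of P is [uj]_G, since P maps C-coordinates to G-coordinates.
Expressing u1 in G: u1 = f1 + 0·f2, so column 1 of P is [1, 0].
Doing the same for each uj gives P = [[1, -1], [0, 2]].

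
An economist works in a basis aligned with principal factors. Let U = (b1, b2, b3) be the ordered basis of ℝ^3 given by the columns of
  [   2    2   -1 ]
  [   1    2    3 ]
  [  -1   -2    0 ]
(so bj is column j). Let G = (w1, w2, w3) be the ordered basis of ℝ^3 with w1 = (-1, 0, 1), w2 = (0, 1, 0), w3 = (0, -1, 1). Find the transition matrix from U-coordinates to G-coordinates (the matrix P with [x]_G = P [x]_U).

[[-2, -2, 1], [2, 2, 2], [1, 0, -1]]

Let M have columns bj and N have columns wj. Then for every x, N [x]_G = x = M [x]_U, so P = N^(-1) M.
Since det N = -1, N^(-1) has integer entries; multiplying gives P = [[-2, -2, 1], [2, 2, 2], [1, 0, -1]].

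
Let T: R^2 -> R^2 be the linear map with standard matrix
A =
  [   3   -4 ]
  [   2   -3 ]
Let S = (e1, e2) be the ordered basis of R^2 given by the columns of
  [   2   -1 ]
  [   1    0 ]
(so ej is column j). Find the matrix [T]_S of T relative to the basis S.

[[1, -2], [0, -1]]

Let P have columns e1, e2. Then [T]_S = P^(-1) A P.
Here det P = 1, so P^(-1) is integer; computing A P first and then P^(-1)(A P) gives [[1, -2], [0, -1]].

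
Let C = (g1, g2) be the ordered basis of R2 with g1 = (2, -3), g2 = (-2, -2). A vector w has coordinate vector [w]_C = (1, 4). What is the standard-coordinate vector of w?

The coordinates say w = g1 + 4g2; adding the scaled basis vectors gives (-6, -11).

(-6, -11)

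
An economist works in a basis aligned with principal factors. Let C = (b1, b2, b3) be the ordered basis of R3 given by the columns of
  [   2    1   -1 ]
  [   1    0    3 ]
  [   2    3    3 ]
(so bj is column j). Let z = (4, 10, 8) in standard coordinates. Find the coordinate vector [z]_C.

We seek scalars with c_1 b1 + ... + c_3 b3 = z; equivalently solve M c = z where the columns of M are b1, ..., b3.
Row-reducing the augmented matrix [M | z] gives c = (4, -2, 2).
Check: 4b1 - 2b2 + 2b3 = (4, 10, 8).

(4, -2, 2)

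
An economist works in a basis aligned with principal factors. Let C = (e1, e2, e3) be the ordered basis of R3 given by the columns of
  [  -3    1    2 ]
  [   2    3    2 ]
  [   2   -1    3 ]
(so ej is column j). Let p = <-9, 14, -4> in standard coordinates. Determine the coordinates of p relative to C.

We seek scalars with c_1 e1 + ... + c_3 e3 = p; equivalently solve M c = p where the columns of M are e1, ..., e3.
Gaussian elimination on [M | p] yields c = (3, 4, -2).
Check: 3e1 + 4e2 - 2e3 = <-9, 14, -4>.

<3, 4, -2>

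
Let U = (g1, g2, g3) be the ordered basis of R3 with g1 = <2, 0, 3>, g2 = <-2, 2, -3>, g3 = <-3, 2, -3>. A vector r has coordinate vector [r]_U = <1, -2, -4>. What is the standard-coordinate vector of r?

<18, -12, 21>

By definition r = g1 - 2g2 - 4g3.
Summing componentwise gives <18, -12, 21>.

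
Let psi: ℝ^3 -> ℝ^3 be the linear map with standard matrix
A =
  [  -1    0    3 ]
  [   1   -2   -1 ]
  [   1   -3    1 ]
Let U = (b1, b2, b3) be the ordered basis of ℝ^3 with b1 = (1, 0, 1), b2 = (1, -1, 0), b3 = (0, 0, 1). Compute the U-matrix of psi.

[[2, 2, 2], [0, -3, 1], [0, 2, -1]]

Let P have columns b1, ..., b3. Then [psi]_U = P^(-1) A P.
Here det P = -1, so P^(-1) is integer; computing A P first and then P^(-1)(A P) gives [[2, 2, 2], [0, -3, 1], [0, 2, -1]].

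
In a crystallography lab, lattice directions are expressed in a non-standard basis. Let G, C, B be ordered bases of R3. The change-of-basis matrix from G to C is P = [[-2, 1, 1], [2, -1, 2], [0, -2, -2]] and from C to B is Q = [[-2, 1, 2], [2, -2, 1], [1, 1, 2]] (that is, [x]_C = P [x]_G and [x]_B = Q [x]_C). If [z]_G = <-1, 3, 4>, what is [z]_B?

<-43, -2, -16>

Apply P to get C-coordinates <9, 3, -14>, then Q to get B-coordinates.
The result is [z]_B = <-43, -2, -16>.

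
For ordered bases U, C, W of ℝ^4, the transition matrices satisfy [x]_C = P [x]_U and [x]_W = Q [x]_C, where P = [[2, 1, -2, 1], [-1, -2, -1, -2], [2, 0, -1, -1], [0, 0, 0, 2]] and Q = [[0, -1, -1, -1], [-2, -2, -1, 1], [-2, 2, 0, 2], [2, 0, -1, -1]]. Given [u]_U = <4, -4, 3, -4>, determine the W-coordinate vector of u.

First [u]_C = P [u]_U = <-6, 9, 9, -8>.
Then [u]_W = Q [u]_C = <-10, -23, 14, -13>.

<-10, -23, 14, -13>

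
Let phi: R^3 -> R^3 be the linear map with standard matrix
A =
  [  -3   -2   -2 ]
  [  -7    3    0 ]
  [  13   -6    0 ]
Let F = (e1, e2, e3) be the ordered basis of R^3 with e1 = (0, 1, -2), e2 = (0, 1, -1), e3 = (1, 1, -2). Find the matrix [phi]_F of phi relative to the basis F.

[[1, 3, -2], [0, 0, -1], [2, 0, -1]]

The j-th column of [phi]_F is [phi(ej)]_F.
phi(e1) = A e1 = (2, 3, -6) = e1 + 0·e2 + 2e3, so column 1 is (1, 0, 2).
Repeating for e2, e3 and assembling the columns gives [[1, 3, -2], [0, 0, -1], [2, 0, -1]].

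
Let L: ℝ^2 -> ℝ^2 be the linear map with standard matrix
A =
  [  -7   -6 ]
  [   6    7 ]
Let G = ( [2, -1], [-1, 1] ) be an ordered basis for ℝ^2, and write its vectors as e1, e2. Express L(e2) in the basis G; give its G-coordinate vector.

Column 2 of [L]_G is the G-coordinate vector of L(e2).
In standard coordinates L(e2) = A e2 = [1, 1].
Converting to G: [1, 1] = 2e1 + 3e2, so the coordinate vector is [2, 3].

[2, 3]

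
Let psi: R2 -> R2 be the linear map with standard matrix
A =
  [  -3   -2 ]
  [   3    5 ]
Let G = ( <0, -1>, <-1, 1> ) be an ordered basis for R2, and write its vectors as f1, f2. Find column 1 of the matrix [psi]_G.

Column 1 of [psi]_G is the G-coordinate vector of psi(f1).
In standard coordinates psi(f1) = A f1 = <2, -5>.
Converting to G: <2, -5> = 3f1 - 2f2, so the coordinate vector is <3, -2>.

<3, -2>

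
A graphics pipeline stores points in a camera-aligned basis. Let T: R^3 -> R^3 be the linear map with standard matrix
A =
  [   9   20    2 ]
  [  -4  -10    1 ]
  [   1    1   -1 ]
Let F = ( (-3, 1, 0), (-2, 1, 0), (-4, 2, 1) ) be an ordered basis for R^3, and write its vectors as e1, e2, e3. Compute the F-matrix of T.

Let P have columns e1, ..., e3. Then [T]_F = P^(-1) A P.
Here det P = -1, so P^(-1) is integer; computing A P first and then P^(-1)(A P) gives [[3, 2, 0], [3, -2, 3], [-2, -1, -3]].

[[3, 2, 0], [3, -2, 3], [-2, -1, -3]]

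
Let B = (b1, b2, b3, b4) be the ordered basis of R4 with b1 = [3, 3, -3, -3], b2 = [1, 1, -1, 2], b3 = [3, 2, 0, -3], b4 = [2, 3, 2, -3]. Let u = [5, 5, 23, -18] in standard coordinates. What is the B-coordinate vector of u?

[-4, -3, 4, 4]

Write u = c_1 b1 + ... + c_4 b4 and solve for the c_i.
Gaussian elimination on [M | u] yields c = (-4, -3, 4, 4).
Check: -4b1 - 3b2 + 4b3 + 4b4 = [5, 5, 23, -18].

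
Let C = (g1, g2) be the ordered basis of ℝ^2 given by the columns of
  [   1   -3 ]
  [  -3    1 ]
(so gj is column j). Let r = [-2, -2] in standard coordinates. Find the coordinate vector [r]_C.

[1, 1]

[r]_C is the unique c with M c = r, where M has columns g1, g2.
System: c_1 - 3c_2 = -2, -3c_1 + c_2 = -2; solving gives c_1 = 1, c_2 = 1.
Check: g1 + g2 = [-2, -2].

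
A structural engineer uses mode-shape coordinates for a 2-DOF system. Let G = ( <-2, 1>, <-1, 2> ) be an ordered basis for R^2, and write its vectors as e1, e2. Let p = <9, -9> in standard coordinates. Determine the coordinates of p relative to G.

We seek scalars with c_1 e1 + c_2 e2 = p; equivalently solve M c = p where the columns of M are e1, e2.
System: -2c_1 - c_2 = 9, c_1 + 2c_2 = -9; solving gives c_1 = -3, c_2 = -3.
Check: -3e1 - 3e2 = <9, -9>.

<-3, -3>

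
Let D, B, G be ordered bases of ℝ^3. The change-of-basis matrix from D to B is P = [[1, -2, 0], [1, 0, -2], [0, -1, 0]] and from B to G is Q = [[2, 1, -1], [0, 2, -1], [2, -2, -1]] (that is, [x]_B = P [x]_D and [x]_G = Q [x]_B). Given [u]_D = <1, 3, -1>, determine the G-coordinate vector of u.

<-4, 9, -13>

Composing the changes, [u]_G = Q P [u]_D.
Q P = [[3, -3, -2], [2, 1, -4], [0, -3, 4]]; applying this to <1, 3, -1> gives <-4, 9, -13>.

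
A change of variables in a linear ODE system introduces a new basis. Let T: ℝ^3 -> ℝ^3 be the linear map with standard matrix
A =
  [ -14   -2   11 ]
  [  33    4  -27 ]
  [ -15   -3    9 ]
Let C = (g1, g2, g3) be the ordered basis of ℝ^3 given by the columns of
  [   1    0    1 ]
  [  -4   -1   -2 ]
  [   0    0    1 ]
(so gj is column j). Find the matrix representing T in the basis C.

The j-th column of [T]_C is [T(gj)]_C.
T(g1) = A g1 = <-6, 17, -3> = -3g1 + g2 - 3g3, so column 1 is <-3, 1, -3>.
Repeating for g2, g3 and assembling the columns gives [[-3, -1, 1], [1, 2, -2], [-3, 3, 0]].

[[-3, -1, 1], [1, 2, -2], [-3, 3, 0]]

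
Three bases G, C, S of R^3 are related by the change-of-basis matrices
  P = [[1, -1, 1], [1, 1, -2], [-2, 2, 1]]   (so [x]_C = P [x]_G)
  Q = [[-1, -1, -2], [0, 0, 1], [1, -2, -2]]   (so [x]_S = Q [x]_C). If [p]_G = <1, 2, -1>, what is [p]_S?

<-5, 1, -14>

Apply P to get C-coordinates <-2, 5, 1>, then Q to get S-coordinates.
The result is [p]_S = <-5, 1, -14>.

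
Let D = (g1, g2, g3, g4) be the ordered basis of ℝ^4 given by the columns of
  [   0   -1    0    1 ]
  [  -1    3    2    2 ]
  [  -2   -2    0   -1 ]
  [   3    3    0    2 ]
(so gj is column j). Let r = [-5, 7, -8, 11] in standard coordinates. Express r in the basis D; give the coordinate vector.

[2, 3, 2, -2]

[r]_D is the unique c with M c = r, where M has columns g1, ..., g4.
Row-reducing the augmented matrix [M | r] gives c = (2, 3, 2, -2).
Check: 2g1 + 3g2 + 2g3 - 2g4 = [-5, 7, -8, 11].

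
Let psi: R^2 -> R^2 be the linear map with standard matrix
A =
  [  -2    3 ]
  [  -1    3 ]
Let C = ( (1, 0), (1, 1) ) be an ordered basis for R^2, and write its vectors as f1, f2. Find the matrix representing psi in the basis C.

[[-1, -1], [-1, 2]]

With P the matrix whose columns are f1, f2, [psi]_C = P^(-1) A P.
Column by column: psi(f1) = A f1 = (-2, -1); its C-coordinates (-1, -1) give column 1.
Continuing for each basis vector yields [psi]_C = [[-1, -1], [-1, 2]].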